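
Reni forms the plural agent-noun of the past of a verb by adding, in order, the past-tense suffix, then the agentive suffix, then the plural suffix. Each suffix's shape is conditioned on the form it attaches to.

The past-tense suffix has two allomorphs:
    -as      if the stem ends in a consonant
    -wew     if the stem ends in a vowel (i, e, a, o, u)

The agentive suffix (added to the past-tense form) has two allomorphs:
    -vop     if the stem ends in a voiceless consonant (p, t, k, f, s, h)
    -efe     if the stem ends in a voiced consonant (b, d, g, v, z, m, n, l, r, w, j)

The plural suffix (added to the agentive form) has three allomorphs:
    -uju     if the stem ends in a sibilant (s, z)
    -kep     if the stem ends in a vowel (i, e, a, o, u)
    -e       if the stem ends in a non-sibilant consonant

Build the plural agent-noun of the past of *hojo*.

*hojo* — final sound /o/ (a vowel) → -wew → *hojowew*.
Since the final consonant of the past-tense form *hojowew* is /w/ (voiced), it takes -efe, giving *hojowewefe*.
The final sound of the agentive form *hojowewefe* is /e/, which is a vowel, so the plural suffix is -kep, giving *hojowewefekep*.

hojowewefekep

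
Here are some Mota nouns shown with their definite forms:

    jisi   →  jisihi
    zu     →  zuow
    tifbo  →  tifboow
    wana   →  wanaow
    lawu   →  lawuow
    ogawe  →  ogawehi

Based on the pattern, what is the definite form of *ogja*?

The alternation tracks the last vowel of the stem — -hi when the last vowel of the stem is a front vowel (*jisi*, *ogawe*); -ow when the last vowel of the stem is a back vowel (*zu*, *tifbo*, *wana*, *lawu*).
The last vowel of *ogja* is /a/, which is a back vowel, so the suffix is -ow, giving *ogjaow*.

ogjaow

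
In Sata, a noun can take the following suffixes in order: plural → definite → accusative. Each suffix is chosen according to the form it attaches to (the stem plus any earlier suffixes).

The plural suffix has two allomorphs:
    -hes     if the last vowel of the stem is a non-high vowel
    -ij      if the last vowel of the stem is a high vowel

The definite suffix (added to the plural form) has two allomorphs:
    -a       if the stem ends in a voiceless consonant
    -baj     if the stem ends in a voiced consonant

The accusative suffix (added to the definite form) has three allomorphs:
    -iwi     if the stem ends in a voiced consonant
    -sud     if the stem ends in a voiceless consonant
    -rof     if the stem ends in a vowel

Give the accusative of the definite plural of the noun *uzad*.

The last vowel of *uzad* is /a/, which is a non-high vowel, so the plural suffix is -hes, giving *uzadhes*.
Since the final consonant of the plural form *uzadhes* is /s/ (voiceless), it takes -a, giving *uzadhesa*.
Since the final sound of the definite form *uzadhesa* is /a/ (a vowel), it takes -rof, giving *uzadhesarof*.

uzadhesarof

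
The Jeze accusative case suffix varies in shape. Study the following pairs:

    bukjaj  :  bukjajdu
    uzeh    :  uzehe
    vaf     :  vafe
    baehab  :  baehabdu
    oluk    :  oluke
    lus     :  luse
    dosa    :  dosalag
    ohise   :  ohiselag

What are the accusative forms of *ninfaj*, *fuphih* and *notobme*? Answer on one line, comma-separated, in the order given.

The suffix is conditioned by the final sound: -e when the stem ends in a voiceless consonant (*uzeh*, *vaf*, *oluk*, *lus*); -du when the stem ends in a voiced consonant (*bukjaj*, *baehab*); -lag when the stem ends in a vowel (*dosa*, *ohise*).
*ninfaj* — final sound /j/ (a voiced consonant) → -du → *ninfajdu*.
Since the final sound of *fuphih* is /h/ (a voiceless consonant), it takes -e, giving *fuphihe*.
*notobme* — final sound /e/ (a vowel) → -lag → *notobmelag*.

ninfajdu, fuphihe, notobmelag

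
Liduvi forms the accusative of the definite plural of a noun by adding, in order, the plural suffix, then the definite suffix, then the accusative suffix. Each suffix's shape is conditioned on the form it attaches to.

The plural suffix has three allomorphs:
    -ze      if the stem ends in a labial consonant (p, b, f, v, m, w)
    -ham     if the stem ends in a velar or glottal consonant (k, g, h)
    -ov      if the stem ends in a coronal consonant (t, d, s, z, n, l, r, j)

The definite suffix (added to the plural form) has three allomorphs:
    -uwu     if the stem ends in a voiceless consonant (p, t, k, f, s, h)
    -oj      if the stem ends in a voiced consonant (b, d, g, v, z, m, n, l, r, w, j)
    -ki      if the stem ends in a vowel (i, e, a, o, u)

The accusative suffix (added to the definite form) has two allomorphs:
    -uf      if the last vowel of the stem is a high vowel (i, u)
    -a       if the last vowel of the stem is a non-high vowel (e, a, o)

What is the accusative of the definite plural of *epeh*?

*epeh*: final consonant = /h/, velar/glottal → -ham → *epehham*.
The plural form *epehham* — final sound /m/ (a voiced consonant) → -oj → *epehhamoj*.
The definite form *epehhamoj* — last vowel /o/ (a non-high vowel) → -a → *epehhamoja*.

epehhamoja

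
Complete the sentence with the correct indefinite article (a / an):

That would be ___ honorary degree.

an

The indefinite article is chosen by the initial *sound* of the following word, not its spelling.
*honorary* begins with the sound /ɒ/ (silent h) — a vowel sound.
So the article is *an*: That would be an honorary degree.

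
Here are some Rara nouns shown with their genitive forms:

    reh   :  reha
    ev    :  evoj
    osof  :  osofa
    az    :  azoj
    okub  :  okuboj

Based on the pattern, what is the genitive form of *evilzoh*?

evilzoha

Looking at the final consonant of each stem: -a when the stem ends in a voiceless consonant (*reh*, *osof*); -oj when the stem ends in a voiced consonant (*ev*, *az*, *okub*).
Since the final consonant of *evilzoh* is /h/ (voiceless), it takes -a, giving *evilzoha*.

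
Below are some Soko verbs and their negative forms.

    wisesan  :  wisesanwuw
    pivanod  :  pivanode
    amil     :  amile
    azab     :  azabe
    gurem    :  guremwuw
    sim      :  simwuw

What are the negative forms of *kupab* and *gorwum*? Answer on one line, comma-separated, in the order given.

kupabe, gorwumwuw

The pattern is nasality of the final consonant: -wuw when the stem ends in a nasal (*wisesan*, *gurem*, *sim*); -e when the stem ends in a non-nasal consonant (*pivanod*, *amil*, *azab*).
*kupab*: final consonant = /b/, non-nasal → -e → *kupabe*.
Since the final consonant of *gorwum* is /m/ (a nasal), it takes -wuw, giving *gorwumwuw*.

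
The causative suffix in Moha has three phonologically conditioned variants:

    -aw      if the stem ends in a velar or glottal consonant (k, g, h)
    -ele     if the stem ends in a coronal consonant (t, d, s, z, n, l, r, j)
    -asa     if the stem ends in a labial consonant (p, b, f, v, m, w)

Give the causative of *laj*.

Since the final consonant of *laj* is /j/ (coronal), it takes -ele, giving *lajele*.

lajele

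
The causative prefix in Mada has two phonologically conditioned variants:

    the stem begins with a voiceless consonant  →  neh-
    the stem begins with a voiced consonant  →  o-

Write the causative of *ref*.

oref

The first consonant of *ref* is /r/, which is voiced, so the prefix is o-, giving *oref*.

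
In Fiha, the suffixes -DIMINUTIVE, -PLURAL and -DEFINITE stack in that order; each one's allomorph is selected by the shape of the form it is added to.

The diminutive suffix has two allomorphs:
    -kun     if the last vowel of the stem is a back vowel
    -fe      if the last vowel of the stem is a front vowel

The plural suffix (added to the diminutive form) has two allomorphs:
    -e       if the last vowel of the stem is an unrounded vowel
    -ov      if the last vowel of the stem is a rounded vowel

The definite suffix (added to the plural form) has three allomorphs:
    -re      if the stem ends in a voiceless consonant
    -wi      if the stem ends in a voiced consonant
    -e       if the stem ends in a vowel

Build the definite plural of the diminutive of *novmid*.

novmidfeee

The last vowel of *novmid* is /i/, which is a front vowel, so the diminutive suffix is -fe, giving *novmidfe*.
The last vowel of the diminutive form *novmidfe* is /e/, which is an unrounded vowel, so the plural suffix is -e, giving *novmidfee*.
Since the final sound of the plural form *novmidfee* is /e/ (a vowel), it takes -e, giving *novmidfeee*.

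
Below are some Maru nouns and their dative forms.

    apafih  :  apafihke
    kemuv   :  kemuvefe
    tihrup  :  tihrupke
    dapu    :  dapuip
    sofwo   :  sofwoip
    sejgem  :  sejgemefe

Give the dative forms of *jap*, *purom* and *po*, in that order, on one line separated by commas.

japke, puromefe, poip

Looking at the final sound of each stem: -ke when the stem ends in a voiceless consonant (*apafih*, *tihrup*); -efe when the stem ends in a voiced consonant (*kemuv*, *sejgem*); -ip when the stem ends in a vowel (*dapu*, *sofwo*).
*jap*: final sound = /p/, a voiceless consonant → -ke → *japke*.
Since the final sound of *purom* is /m/ (a voiced consonant), it takes -efe, giving *puromefe*.
*po* — final sound /o/ (a vowel) → -ip → *poip*.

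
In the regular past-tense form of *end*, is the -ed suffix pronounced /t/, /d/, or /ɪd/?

The stem *end* ends in /t/ or /d/.
The -ed suffix is realized as /ɪd/ after /t, d/; as /t/ after other voiceless consonants; and as /d/ after other voiced sounds.
So -ed on *end* is pronounced /ɪd/.

/ɪd/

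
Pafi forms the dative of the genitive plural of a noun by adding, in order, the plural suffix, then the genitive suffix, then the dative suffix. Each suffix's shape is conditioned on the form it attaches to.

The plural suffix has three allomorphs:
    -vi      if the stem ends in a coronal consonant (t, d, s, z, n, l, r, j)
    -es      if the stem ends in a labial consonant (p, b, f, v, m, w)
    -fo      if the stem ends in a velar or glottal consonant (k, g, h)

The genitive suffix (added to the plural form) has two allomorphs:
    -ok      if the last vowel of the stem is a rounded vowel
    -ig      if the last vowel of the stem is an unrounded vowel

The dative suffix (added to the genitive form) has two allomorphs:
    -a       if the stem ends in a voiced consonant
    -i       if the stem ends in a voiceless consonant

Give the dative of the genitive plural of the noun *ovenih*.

*ovenih* — final consonant /h/ (velar/glottal) → -fo → *ovenihfo*.
The plural form *ovenihfo*: last vowel = /o/, a rounded vowel → -ok → *ovenihfook*.
The genitive form *ovenihfook*: final consonant = /k/, voiceless → -i → *ovenihfooki*.

ovenihfooki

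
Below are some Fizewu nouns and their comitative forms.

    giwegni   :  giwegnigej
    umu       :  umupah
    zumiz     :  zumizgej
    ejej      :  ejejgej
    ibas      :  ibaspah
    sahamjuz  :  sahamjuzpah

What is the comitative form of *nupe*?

nupegej

The suffix is conditioned by the last vowel: -gej when the last vowel of the stem is a front vowel (*giwegni*, *zumiz*, *ejej*); -pah when the last vowel of the stem is a back vowel (*umu*, *ibas*, *sahamjuz*).
Since the last vowel of *nupe* is /e/ (a front vowel), it takes -gej, giving *nupegej*.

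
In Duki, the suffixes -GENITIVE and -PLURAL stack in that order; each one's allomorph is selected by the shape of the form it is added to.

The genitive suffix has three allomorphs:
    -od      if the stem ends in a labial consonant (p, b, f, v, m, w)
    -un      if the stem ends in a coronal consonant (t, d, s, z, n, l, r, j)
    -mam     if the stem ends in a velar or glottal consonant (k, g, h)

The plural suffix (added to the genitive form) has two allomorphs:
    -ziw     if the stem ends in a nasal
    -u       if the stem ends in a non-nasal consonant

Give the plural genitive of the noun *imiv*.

*imiv*: final consonant = /v/, labial → -od → *imivod*.
The final consonant of the genitive form *imivod* is /d/, which is non-nasal, so the plural suffix is -u, giving *imivodu*.

imivodu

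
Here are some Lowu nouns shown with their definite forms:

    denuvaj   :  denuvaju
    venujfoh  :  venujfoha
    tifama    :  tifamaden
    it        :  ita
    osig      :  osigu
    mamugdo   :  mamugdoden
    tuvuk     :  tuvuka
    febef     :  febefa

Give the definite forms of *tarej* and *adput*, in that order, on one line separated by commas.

The pattern is voicing of the final sound: -a when the stem ends in a voiceless consonant (*venujfoh*, *it*, *tuvuk*, *febef*); -u when the stem ends in a voiced consonant (*denuvaj*, *osig*); -den when the stem ends in a vowel (*tifama*, *mamugdo*).
*tarej*: final sound = /j/, a voiced consonant → -u → *tareju*.
The final sound of *adput* is /t/, which is a voiceless consonant, so the suffix is -a, giving *adputa*.

tareju, adputa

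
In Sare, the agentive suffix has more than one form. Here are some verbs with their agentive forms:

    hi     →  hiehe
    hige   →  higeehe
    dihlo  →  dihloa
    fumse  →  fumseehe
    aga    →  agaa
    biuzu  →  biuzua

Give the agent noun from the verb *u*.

The alternation tracks the last vowel of the stem — -ehe when the last vowel of the stem is a front vowel (*hi*, *hige*, *fumse*); -a when the last vowel of the stem is a back vowel (*dihlo*, *aga*, *biuzu*).
*u*: last vowel = /u/, a back vowel → -a → *ua*.

ua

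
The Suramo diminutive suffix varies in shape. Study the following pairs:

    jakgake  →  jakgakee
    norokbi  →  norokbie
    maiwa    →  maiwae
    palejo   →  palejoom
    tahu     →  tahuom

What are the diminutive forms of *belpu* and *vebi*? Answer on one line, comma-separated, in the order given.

The suffix is conditioned by the last vowel: -om when the last vowel of the stem is a rounded vowel (*palejo*, *tahu*); -e when the last vowel of the stem is an unrounded vowel (*jakgake*, *norokbi*, *maiwa*).
The last vowel of *belpu* is /u/, which is a rounded vowel, so the suffix is -om, giving *belpuom*.
The last vowel of *vebi* is /i/, which is an unrounded vowel, so the suffix is -e, giving *vebie*.

belpuom, vebie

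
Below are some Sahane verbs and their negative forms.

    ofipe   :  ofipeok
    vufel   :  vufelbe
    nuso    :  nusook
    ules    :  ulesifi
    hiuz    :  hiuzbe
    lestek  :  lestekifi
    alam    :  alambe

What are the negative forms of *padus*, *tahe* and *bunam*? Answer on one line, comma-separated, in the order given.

padusifi, taheok, bunambe

The alternation tracks the final sound of the stem — -ifi when the stem ends in a voiceless consonant (*ules*, *lestek*); -be when the stem ends in a voiced consonant (*vufel*, *hiuz*, *alam*); -ok when the stem ends in a vowel (*ofipe*, *nuso*).
*padus*: final sound = /s/, a voiceless consonant → -ifi → *padusifi*.
*tahe* — final sound /e/ (a vowel) → -ok → *taheok*.
Since the final sound of *bunam* is /m/ (a voiced consonant), it takes -be, giving *bunambe*.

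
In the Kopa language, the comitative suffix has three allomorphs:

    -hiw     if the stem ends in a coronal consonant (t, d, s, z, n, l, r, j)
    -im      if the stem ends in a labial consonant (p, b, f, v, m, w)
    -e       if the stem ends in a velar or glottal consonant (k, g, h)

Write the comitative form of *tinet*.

*tinet* — final consonant /t/ (coronal) → -hiw → *tinethiw*.

tinethiw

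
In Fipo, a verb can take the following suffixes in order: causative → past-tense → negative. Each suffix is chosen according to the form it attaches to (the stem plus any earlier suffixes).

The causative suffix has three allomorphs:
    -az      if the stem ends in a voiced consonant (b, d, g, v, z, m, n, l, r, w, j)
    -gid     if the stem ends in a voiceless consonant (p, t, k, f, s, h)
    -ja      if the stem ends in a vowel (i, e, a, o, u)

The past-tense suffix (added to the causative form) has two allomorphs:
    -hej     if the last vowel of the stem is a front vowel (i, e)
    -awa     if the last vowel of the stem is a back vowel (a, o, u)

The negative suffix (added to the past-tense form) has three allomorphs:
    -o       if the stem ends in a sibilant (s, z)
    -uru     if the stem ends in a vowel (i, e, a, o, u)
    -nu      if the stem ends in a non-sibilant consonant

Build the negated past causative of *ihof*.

ihofgidhejnu

*ihof*: final sound = /f/, a voiceless consonant → -gid → *ihofgid*.
Since the last vowel of the causative form *ihofgid* is /i/ (a front vowel), it takes -hej, giving *ihofgidhej*.
Since the final sound of the past-tense form *ihofgidhej* is /j/ (a non-sibilant consonant), it takes -nu, giving *ihofgidhejnu*.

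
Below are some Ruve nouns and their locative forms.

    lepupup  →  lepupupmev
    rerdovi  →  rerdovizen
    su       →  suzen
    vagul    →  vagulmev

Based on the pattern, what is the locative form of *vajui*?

The suffix is conditioned by the final sound: -mev when the stem ends in a consonant (*lepupup*, *vagul*); -zen when the stem ends in a vowel (*rerdovi*, *su*).
*vajui*: final sound = /i/, a vowel → -zen → *vajuizen*.

vajuizen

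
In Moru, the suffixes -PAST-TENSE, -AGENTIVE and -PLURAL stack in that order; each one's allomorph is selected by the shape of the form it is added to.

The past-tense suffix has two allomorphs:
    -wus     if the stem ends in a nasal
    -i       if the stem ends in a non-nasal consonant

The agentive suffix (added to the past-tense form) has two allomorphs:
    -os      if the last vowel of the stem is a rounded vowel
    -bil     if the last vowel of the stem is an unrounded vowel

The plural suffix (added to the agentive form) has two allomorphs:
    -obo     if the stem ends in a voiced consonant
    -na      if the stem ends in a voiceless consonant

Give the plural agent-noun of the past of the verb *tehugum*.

The final consonant of *tehugum* is /m/, which is a nasal, so the past-tense suffix is -wus, giving *tehugumwus*.
The past-tense form *tehugumwus* — last vowel /u/ (a rounded vowel) → -os → *tehugumwusos*.
The final consonant of the agentive form *tehugumwusos* is /s/, which is voiceless, so the plural suffix is -na, giving *tehugumwusosna*.

tehugumwusosna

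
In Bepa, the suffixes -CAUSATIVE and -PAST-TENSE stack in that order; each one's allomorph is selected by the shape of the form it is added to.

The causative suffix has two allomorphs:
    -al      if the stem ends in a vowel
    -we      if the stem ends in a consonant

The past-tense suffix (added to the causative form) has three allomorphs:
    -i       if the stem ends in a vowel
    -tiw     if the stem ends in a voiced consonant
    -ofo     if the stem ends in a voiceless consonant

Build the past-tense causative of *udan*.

udanwei

*udan*: final sound = /n/, a consonant → -we → *udanwe*.
The causative form *udanwe*: final sound = /e/, a vowel → -i → *udanwei*.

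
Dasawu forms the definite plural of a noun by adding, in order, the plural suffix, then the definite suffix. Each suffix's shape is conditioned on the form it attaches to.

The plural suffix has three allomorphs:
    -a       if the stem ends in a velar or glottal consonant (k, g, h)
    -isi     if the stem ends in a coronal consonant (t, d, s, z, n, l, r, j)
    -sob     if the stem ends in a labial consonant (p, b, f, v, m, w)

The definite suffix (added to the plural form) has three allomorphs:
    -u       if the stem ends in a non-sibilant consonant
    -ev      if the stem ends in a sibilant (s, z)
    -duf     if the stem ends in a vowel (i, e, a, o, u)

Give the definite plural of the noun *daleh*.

*daleh* — final consonant /h/ (velar/glottal) → -a → *daleha*.
The final sound of the plural form *daleha* is /a/, which is a vowel, so the definite suffix is -duf, giving *dalehaduf*.

dalehaduf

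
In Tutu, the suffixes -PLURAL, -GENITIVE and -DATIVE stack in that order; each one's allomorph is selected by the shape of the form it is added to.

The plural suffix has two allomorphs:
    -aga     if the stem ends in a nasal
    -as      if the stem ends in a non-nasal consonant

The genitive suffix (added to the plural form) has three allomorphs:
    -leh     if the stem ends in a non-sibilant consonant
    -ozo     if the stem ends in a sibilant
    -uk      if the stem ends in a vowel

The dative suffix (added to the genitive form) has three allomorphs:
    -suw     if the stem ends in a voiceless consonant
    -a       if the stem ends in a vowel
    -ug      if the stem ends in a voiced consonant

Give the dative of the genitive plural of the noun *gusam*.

gusamagauksuw

*gusam*: final consonant = /m/, a nasal → -aga → *gusamaga*.
The final sound of the plural form *gusamaga* is /a/, which is a vowel, so the genitive suffix is -uk, giving *gusamagauk*.
The final sound of the genitive form *gusamagauk* is /k/, which is a voiceless consonant, so the dative suffix is -suw, giving *gusamagauksuw*.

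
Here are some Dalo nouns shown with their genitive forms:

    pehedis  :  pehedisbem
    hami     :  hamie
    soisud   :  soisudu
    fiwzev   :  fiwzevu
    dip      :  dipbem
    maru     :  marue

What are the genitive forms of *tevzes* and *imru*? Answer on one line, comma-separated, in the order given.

tevzesbem, imrue

The alternation tracks the final sound of the stem — -bem when the stem ends in a voiceless consonant (*pehedis*, *dip*); -u when the stem ends in a voiced consonant (*soisud*, *fiwzev*); -e when the stem ends in a vowel (*hami*, *maru*).
*tevzes*: final sound = /s/, a voiceless consonant → -bem → *tevzesbem*.
The final sound of *imru* is /u/, which is a vowel, so the suffix is -e, giving *imrue*.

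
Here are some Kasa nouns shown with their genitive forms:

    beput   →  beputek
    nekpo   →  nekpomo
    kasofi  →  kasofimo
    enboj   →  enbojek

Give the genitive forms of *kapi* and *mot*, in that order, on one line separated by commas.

The suffix is conditioned by the final sound: -ek when the stem ends in a consonant (*beput*, *enboj*); -mo when the stem ends in a vowel (*nekpo*, *kasofi*).
*kapi* — final sound /i/ (a vowel) → -mo → *kapimo*.
*mot* — final sound /t/ (a consonant) → -ek → *motek*.

kapimo, motek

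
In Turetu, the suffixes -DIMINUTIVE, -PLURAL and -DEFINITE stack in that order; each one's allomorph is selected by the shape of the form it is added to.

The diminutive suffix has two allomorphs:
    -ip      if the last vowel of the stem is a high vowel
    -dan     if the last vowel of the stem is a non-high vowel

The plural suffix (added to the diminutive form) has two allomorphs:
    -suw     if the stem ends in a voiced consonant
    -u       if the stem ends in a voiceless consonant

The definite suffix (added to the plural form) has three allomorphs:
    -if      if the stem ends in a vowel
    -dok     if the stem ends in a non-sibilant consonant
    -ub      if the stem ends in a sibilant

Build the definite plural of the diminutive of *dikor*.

*dikor*: last vowel = /o/, a non-high vowel → -dan → *dikordan*.
Since the final consonant of the diminutive form *dikordan* is /n/ (voiced), it takes -suw, giving *dikordansuw*.
The plural form *dikordansuw*: final sound = /w/, a non-sibilant consonant → -dok → *dikordansuwdok*.

dikordansuwdok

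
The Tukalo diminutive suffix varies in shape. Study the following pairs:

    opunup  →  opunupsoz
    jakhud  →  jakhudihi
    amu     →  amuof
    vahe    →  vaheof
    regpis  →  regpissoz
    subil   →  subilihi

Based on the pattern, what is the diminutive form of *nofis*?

nofissoz

Looking at the final sound of each stem: -soz when the stem ends in a voiceless consonant (*opunup*, *regpis*); -ihi when the stem ends in a voiced consonant (*jakhud*, *subil*); -of when the stem ends in a vowel (*amu*, *vahe*).
Since the final sound of *nofis* is /s/ (a voiceless consonant), it takes -soz, giving *nofissoz*.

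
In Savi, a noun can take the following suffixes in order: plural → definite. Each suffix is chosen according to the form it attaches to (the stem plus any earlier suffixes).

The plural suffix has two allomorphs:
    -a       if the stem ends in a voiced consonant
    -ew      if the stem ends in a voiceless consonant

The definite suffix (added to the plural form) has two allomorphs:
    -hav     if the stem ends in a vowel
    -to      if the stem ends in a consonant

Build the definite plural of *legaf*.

Since the final consonant of *legaf* is /f/ (voiceless), it takes -ew, giving *legafew*.
The plural form *legafew* — final sound /w/ (a consonant) → -to → *legafewto*.

legafewto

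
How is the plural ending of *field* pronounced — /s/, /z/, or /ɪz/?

The stem *field* ends in a voiced non-sibilant sound.
The plural suffix surfaces as /ɪz/ after sibilants, /s/ after other voiceless consonants, and /z/ after other voiced sounds.
So the plural -s on *field* is pronounced /z/.

/z/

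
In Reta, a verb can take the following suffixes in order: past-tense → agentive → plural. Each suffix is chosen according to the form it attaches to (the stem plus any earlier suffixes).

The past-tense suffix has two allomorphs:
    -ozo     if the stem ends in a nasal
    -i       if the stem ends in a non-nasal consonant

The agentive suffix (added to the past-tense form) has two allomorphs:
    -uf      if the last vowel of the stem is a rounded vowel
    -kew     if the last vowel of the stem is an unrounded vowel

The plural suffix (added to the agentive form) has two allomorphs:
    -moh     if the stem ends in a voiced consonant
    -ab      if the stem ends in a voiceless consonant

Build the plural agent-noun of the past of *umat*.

umatikewmoh

The final consonant of *umat* is /t/, which is non-nasal, so the past-tense suffix is -i, giving *umati*.
The last vowel of the past-tense form *umati* is /i/, which is an unrounded vowel, so the agentive suffix is -kew, giving *umatikew*.
Since the final consonant of the agentive form *umatikew* is /w/ (voiced), it takes -moh, giving *umatikewmoh*.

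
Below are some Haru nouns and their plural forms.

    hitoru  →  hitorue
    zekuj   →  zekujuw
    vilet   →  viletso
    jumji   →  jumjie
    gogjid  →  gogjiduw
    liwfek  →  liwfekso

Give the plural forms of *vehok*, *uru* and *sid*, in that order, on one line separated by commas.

vehokso, urue, siduw

The alternation tracks the final sound of the stem — -so when the stem ends in a voiceless consonant (*vilet*, *liwfek*); -uw when the stem ends in a voiced consonant (*zekuj*, *gogjid*); -e when the stem ends in a vowel (*hitoru*, *jumji*).
*vehok* — final sound /k/ (a voiceless consonant) → -so → *vehokso*.
*uru*: final sound = /u/, a vowel → -e → *urue*.
Since the final sound of *sid* is /d/ (a voiced consonant), it takes -uw, giving *siduw*.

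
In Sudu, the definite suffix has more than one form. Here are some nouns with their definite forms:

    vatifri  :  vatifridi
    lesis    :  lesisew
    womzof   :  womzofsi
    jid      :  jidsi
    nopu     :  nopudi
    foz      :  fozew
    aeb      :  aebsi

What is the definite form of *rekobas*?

rekobasew

The alternation tracks the final sound of the stem — -ew when the stem ends in a sibilant (*lesis*, *foz*); -si when the stem ends in a non-sibilant consonant (*womzof*, *jid*, *aeb*); -di when the stem ends in a vowel (*vatifri*, *nopu*).
Since the final sound of *rekobas* is /s/ (a sibilant), it takes -ew, giving *rekobasew*.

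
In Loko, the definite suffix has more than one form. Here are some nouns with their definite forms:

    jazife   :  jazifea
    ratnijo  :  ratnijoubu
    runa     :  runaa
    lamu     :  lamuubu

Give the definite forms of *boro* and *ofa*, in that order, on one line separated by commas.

boroubu, ofaa

The alternation tracks the last vowel of the stem — -ubu when the last vowel of the stem is a rounded vowel (*ratnijo*, *lamu*); -a when the last vowel of the stem is an unrounded vowel (*jazife*, *runa*).
The last vowel of *boro* is /o/, which is a rounded vowel, so the suffix is -ubu, giving *boroubu*.
*ofa*: last vowel = /a/, an unrounded vowel → -a → *ofaa*.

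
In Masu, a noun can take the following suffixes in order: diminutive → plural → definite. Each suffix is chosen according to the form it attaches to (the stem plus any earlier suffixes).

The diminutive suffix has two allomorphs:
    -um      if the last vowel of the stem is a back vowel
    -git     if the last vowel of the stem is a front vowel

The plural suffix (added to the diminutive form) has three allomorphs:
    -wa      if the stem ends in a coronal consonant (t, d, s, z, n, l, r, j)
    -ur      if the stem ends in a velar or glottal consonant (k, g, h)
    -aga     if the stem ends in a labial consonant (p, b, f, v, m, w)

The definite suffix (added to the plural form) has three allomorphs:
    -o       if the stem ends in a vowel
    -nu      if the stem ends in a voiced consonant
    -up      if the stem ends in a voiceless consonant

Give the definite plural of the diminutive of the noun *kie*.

The last vowel of *kie* is /e/, which is a front vowel, so the diminutive suffix is -git, giving *kiegit*.
The diminutive form *kiegit*: final consonant = /t/, coronal → -wa → *kiegitwa*.
The final sound of the plural form *kiegitwa* is /a/, which is a vowel, so the definite suffix is -o, giving *kiegitwao*.

kiegitwao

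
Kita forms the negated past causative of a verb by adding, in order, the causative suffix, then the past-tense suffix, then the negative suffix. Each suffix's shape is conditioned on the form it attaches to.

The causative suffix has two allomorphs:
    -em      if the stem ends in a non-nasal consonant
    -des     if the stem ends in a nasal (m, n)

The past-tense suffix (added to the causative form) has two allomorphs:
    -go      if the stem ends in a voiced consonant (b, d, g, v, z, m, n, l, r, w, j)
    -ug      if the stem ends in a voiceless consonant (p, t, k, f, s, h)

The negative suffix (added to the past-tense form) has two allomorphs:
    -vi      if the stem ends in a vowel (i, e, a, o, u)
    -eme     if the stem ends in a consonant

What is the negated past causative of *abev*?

Since the final consonant of *abev* is /v/ (non-nasal), it takes -em, giving *abevem*.
The final consonant of the causative form *abevem* is /m/, which is voiced, so the past-tense suffix is -go, giving *abevemgo*.
The past-tense form *abevemgo*: final sound = /o/, a vowel → -vi → *abevemgovi*.

abevemgovi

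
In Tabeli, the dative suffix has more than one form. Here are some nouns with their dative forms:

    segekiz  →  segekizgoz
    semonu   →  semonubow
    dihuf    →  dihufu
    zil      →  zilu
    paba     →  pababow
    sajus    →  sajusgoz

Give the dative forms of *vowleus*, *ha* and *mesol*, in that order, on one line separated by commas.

The alternation tracks the final sound of the stem — -goz when the stem ends in a sibilant (*segekiz*, *sajus*); -u when the stem ends in a non-sibilant consonant (*dihuf*, *zil*); -bow when the stem ends in a vowel (*semonu*, *paba*).
The final sound of *vowleus* is /s/, which is a sibilant, so the suffix is -goz, giving *vowleusgoz*.
*ha*: final sound = /a/, a vowel → -bow → *habow*.
Since the final sound of *mesol* is /l/ (a non-sibilant consonant), it takes -u, giving *mesolu*.

vowleusgoz, habow, mesolu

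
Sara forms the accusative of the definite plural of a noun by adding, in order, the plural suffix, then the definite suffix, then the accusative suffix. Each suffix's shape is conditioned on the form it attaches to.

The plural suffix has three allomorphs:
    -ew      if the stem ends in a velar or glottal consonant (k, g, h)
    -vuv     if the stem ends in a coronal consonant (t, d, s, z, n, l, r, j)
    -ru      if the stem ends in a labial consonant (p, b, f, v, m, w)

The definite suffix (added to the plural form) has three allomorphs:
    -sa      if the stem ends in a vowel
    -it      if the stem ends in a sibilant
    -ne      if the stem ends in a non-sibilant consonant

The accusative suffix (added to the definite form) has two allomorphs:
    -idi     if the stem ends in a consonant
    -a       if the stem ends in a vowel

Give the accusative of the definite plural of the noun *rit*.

The final consonant of *rit* is /t/, which is coronal, so the plural suffix is -vuv, giving *ritvuv*.
The plural form *ritvuv*: final sound = /v/, a non-sibilant consonant → -ne → *ritvuvne*.
The definite form *ritvuvne*: final sound = /e/, a vowel → -a → *ritvuvnea*.

ritvuvnea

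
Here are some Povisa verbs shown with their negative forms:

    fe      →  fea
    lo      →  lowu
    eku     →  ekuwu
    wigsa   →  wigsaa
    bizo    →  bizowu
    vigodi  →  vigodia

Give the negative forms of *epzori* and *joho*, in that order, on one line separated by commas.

The alternation tracks the last vowel of the stem — -wu when the last vowel of the stem is a rounded vowel (*lo*, *eku*, *bizo*); -a when the last vowel of the stem is an unrounded vowel (*fe*, *wigsa*, *vigodi*).
*epzori* — last vowel /i/ (an unrounded vowel) → -a → *epzoria*.
*joho* — last vowel /o/ (a rounded vowel) → -wu → *johowu*.

epzoria, johowu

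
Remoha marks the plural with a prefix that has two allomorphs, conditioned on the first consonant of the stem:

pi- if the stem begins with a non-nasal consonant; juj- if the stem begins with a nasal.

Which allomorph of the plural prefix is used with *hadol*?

Since the first consonant of *hadol* is /h/ (non-nasal), it takes pi-.

pi-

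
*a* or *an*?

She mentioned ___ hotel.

The indefinite article is chosen by the initial *sound* of the following word, not its spelling.
*hotel* begins with the sound /h/ (h is pronounced) — a consonant sound.
So the article is *a*: She mentioned a hotel.

a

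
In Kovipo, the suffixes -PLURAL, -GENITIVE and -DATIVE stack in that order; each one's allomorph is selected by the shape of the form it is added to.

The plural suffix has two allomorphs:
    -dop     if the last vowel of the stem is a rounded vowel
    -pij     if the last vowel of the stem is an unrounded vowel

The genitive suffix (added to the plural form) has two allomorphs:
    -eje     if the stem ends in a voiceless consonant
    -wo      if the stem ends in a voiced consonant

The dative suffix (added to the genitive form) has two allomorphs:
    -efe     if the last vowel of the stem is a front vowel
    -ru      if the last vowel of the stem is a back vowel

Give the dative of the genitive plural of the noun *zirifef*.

zirifefpijworu

Since the last vowel of *zirifef* is /e/ (an unrounded vowel), it takes -pij, giving *zirifefpij*.
The plural form *zirifefpij*: final consonant = /j/, voiced → -wo → *zirifefpijwo*.
The last vowel of the genitive form *zirifefpijwo* is /o/, which is a back vowel, so the dative suffix is -ru, giving *zirifefpijworu*.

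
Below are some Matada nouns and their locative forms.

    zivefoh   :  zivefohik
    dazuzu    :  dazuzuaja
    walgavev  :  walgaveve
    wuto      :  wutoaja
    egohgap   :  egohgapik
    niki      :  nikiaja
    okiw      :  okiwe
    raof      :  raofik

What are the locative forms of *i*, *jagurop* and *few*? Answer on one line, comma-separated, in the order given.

Looking at the final sound of each stem: -ik when the stem ends in a voiceless consonant (*zivefoh*, *egohgap*, *raof*); -e when the stem ends in a voiced consonant (*walgavev*, *okiw*); -aja when the stem ends in a vowel (*dazuzu*, *wuto*, *niki*).
*i* — final sound /i/ (a vowel) → -aja → *iaja*.
Since the final sound of *jagurop* is /p/ (a voiceless consonant), it takes -ik, giving *jaguropik*.
Since the final sound of *few* is /w/ (a voiced consonant), it takes -e, giving *fewe*.

iaja, jaguropik, fewe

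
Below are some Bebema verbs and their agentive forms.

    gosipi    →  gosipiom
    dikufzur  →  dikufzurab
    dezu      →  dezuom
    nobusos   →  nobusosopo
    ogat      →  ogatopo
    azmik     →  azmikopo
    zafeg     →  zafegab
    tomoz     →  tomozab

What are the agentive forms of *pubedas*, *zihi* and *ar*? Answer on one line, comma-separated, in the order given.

The suffix is conditioned by the final sound: -opo when the stem ends in a voiceless consonant (*nobusos*, *ogat*, *azmik*); -ab when the stem ends in a voiced consonant (*dikufzur*, *zafeg*, *tomoz*); -om when the stem ends in a vowel (*gosipi*, *dezu*).
*pubedas*: final sound = /s/, a voiceless consonant → -opo → *pubedasopo*.
*zihi*: final sound = /i/, a vowel → -om → *zihiom*.
The final sound of *ar* is /r/, which is a voiced consonant, so the suffix is -ab, giving *arab*.

pubedasopo, zihiom, arab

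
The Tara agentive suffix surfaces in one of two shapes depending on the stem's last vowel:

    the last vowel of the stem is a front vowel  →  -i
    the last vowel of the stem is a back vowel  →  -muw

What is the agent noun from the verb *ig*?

*ig*: last vowel = /i/, a front vowel → -i → *igi*.

igi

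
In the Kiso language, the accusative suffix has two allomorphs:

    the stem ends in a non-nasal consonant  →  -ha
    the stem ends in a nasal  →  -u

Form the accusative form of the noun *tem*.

*tem*: final consonant = /m/, a nasal → -u → *temu*.

temu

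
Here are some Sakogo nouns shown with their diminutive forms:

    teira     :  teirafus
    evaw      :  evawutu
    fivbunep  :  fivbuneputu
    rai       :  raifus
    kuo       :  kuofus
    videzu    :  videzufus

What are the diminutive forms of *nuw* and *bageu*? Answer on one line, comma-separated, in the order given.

The pattern is consonant vs. vowel: -utu when the stem ends in a consonant (*evaw*, *fivbunep*); -fus when the stem ends in a vowel (*teira*, *rai*, *kuo*, *videzu*).
*nuw* — final sound /w/ (a consonant) → -utu → *nuwutu*.
*bageu* — final sound /u/ (a vowel) → -fus → *bageufus*.

nuwutu, bageufus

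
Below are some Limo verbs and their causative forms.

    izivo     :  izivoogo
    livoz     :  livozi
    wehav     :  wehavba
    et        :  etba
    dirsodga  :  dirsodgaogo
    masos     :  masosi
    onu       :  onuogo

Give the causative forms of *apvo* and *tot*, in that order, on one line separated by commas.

The alternation tracks the final sound of the stem — -i when the stem ends in a sibilant (*livoz*, *masos*); -ba when the stem ends in a non-sibilant consonant (*wehav*, *et*); -ogo when the stem ends in a vowel (*izivo*, *dirsodga*, *onu*).
The final sound of *apvo* is /o/, which is a vowel, so the suffix is -ogo, giving *apvoogo*.
The final sound of *tot* is /t/, which is a non-sibilant consonant, so the suffix is -ba, giving *totba*.

apvoogo, totba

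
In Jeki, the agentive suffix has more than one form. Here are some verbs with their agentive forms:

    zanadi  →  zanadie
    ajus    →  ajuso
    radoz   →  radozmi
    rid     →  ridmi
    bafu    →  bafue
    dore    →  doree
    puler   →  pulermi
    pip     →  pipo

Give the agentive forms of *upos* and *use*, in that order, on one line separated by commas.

uposo, usee

The suffix is conditioned by the final sound: -o when the stem ends in a voiceless consonant (*ajus*, *pip*); -mi when the stem ends in a voiced consonant (*radoz*, *rid*, *puler*); -e when the stem ends in a vowel (*zanadi*, *bafu*, *dore*).
The final sound of *upos* is /s/, which is a voiceless consonant, so the suffix is -o, giving *uposo*.
*use* — final sound /e/ (a vowel) → -e → *usee*.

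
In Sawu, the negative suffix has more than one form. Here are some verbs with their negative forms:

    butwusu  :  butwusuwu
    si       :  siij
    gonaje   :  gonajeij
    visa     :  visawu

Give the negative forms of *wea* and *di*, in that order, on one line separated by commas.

weawu, diij

The suffix is conditioned by the last vowel: -ij when the last vowel of the stem is a front vowel (*si*, *gonaje*); -wu when the last vowel of the stem is a back vowel (*butwusu*, *visa*).
*wea*: last vowel = /a/, a back vowel → -wu → *weawu*.
The last vowel of *di* is /i/, which is a front vowel, so the suffix is -ij, giving *diij*.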